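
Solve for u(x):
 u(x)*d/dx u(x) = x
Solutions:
 u(x) = -sqrt(C1 + x^2)
 u(x) = sqrt(C1 + x^2)


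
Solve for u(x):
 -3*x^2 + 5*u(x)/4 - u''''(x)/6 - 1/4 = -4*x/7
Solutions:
 u(x) = C1*exp(-15^(1/4)*2^(3/4)*x/2) + C2*exp(15^(1/4)*2^(3/4)*x/2) + C3*sin(15^(1/4)*2^(3/4)*x/2) + C4*cos(15^(1/4)*2^(3/4)*x/2) + 12*x^2/5 - 16*x/35 + 1/5


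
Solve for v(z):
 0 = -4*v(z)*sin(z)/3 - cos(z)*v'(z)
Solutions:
 v(z) = C1*cos(z)^(4/3)


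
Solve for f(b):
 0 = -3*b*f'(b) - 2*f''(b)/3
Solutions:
 f(b) = C1 + C2*erf(3*b/2)


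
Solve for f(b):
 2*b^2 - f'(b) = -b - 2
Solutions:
 f(b) = C1 + 2*b^3/3 + b^2/2 + 2*b


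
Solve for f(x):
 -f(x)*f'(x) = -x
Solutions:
 f(x) = -sqrt(C1 + x^2)
 f(x) = sqrt(C1 + x^2)


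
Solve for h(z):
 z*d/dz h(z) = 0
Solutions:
 h(z) = C1


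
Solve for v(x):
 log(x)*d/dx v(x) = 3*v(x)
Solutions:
 v(x) = C1*exp(3*li(x))


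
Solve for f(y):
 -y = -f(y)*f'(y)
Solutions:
 f(y) = -sqrt(C1 + y^2)
 f(y) = sqrt(C1 + y^2)


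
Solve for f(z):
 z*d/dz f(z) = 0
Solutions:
 f(z) = C1


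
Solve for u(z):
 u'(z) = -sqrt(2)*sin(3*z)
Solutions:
 u(z) = C1 + sqrt(2)*cos(3*z)/3


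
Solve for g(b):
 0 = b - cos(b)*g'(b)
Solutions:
 g(b) = C1 + Integral(b/cos(b), b)


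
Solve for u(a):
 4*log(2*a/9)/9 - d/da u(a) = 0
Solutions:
 u(a) = C1 + 4*a*log(a)/9 - 8*a*log(3)/9 - 4*a/9 + 4*a*log(2)/9


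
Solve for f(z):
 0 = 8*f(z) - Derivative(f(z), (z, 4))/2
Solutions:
 f(z) = C1*exp(-2*z) + C2*exp(2*z) + C3*sin(2*z) + C4*cos(2*z)


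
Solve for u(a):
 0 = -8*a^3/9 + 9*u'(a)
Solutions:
 u(a) = C1 + 2*a^4/81


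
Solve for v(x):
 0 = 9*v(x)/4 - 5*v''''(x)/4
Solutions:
 v(x) = C1*exp(-sqrt(3)*5^(3/4)*x/5) + C2*exp(sqrt(3)*5^(3/4)*x/5) + C3*sin(sqrt(3)*5^(3/4)*x/5) + C4*cos(sqrt(3)*5^(3/4)*x/5)


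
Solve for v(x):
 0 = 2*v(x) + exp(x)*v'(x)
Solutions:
 v(x) = C1*exp(2*exp(-x))


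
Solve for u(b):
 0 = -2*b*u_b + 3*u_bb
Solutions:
 u(b) = C1 + C2*erfi(sqrt(3)*b/3)


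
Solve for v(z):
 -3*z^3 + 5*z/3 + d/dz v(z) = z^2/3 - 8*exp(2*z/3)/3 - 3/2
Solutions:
 v(z) = C1 + 3*z^4/4 + z^3/9 - 5*z^2/6 - 3*z/2 - 4*exp(2*z/3)


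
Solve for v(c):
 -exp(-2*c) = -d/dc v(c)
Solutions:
 v(c) = C1 - exp(-2*c)/2


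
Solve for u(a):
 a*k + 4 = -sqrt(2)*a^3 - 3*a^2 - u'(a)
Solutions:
 u(a) = C1 - sqrt(2)*a^4/4 - a^3 - a^2*k/2 - 4*a


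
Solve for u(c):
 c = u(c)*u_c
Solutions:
 u(c) = -sqrt(C1 + c^2)
 u(c) = sqrt(C1 + c^2)


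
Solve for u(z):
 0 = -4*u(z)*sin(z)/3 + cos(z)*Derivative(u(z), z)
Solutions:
 u(z) = C1/cos(z)^(4/3)


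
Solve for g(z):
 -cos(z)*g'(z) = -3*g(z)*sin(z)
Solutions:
 g(z) = C1/cos(z)^3


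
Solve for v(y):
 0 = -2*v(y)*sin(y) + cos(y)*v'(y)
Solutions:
 v(y) = C1/cos(y)^2


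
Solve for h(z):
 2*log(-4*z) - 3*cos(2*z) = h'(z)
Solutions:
 h(z) = C1 + 2*z*log(-z) - 2*z + 4*z*log(2) - 3*sin(2*z)/2


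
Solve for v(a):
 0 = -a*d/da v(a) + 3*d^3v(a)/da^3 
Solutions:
 v(a) = C1 + Integral(C2*airyai(3^(2/3)*a/3) + C3*airybi(3^(2/3)*a/3), a)


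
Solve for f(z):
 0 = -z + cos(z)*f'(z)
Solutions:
 f(z) = C1 + Integral(z/cos(z), z)


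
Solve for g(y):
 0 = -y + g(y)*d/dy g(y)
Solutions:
 g(y) = -sqrt(C1 + y^2)
 g(y) = sqrt(C1 + y^2)


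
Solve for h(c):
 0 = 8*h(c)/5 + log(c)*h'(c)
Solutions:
 h(c) = C1*exp(-8*li(c)/5)


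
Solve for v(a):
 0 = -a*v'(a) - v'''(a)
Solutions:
 v(a) = C1 + Integral(C2*airyai(-a) + C3*airybi(-a), a)


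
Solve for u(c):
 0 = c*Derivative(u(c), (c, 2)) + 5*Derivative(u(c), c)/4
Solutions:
 u(c) = C1 + C2/c^(1/4)


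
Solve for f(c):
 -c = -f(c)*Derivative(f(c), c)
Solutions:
 f(c) = -sqrt(C1 + c^2)
 f(c) = sqrt(C1 + c^2)


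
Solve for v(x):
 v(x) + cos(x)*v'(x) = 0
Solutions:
 v(x) = C1*sqrt(sin(x) - 1)/sqrt(sin(x) + 1)


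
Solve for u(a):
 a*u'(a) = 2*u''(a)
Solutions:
 u(a) = C1 + C2*erfi(a/2)


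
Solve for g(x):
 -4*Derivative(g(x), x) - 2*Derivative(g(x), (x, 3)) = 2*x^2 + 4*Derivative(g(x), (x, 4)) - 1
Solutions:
 g(x) = C1 + C2*exp(x*(-2 + (6*sqrt(330) + 109)^(-1/3) + (6*sqrt(330) + 109)^(1/3))/12)*sin(sqrt(3)*x*(-(6*sqrt(330) + 109)^(1/3) + (6*sqrt(330) + 109)^(-1/3))/12) + C3*exp(x*(-2 + (6*sqrt(330) + 109)^(-1/3) + (6*sqrt(330) + 109)^(1/3))/12)*cos(sqrt(3)*x*(-(6*sqrt(330) + 109)^(1/3) + (6*sqrt(330) + 109)^(-1/3))/12) + C4*exp(-x*((6*sqrt(330) + 109)^(-1/3) + 1 + (6*sqrt(330) + 109)^(1/3))/6) - x^3/6 + 3*x/4


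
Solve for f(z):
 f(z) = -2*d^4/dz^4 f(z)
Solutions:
 f(z) = (C1*sin(2^(1/4)*z/2) + C2*cos(2^(1/4)*z/2))*exp(-2^(1/4)*z/2) + (C3*sin(2^(1/4)*z/2) + C4*cos(2^(1/4)*z/2))*exp(2^(1/4)*z/2)


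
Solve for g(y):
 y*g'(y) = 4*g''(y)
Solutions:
 g(y) = C1 + C2*erfi(sqrt(2)*y/4)


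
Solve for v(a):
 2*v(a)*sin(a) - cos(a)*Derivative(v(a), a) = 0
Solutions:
 v(a) = C1/cos(a)^2


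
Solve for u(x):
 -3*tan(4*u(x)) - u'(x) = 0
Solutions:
 u(x) = -asin(C1*exp(-12*x))/4 + pi/4
 u(x) = asin(C1*exp(-12*x))/4


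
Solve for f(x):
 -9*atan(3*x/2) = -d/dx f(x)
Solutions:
 f(x) = C1 + 9*x*atan(3*x/2) - 3*log(9*x^2 + 4)


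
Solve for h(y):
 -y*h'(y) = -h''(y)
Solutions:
 h(y) = C1 + C2*erfi(sqrt(2)*y/2)


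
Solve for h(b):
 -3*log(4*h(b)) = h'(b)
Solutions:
 Integral(1/(log(_y) + 2*log(2)), (_y, h(b)))/3 = C1 - b


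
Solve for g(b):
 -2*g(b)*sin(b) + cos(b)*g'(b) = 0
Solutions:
 g(b) = C1/cos(b)^2


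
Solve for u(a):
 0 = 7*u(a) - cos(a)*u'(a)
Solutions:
 u(a) = C1*sqrt(sin(a) + 1)*(sin(a)^3 + 3*sin(a)^2 + 3*sin(a) + 1)/(sqrt(sin(a) - 1)*(sin(a)^3 - 3*sin(a)^2 + 3*sin(a) - 1))


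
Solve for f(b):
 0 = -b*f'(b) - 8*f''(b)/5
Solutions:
 f(b) = C1 + C2*erf(sqrt(5)*b/4)


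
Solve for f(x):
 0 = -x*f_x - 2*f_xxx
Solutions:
 f(x) = C1 + Integral(C2*airyai(-2^(2/3)*x/2) + C3*airybi(-2^(2/3)*x/2), x)


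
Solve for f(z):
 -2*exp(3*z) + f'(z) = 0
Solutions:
 f(z) = C1 + 2*exp(3*z)/3


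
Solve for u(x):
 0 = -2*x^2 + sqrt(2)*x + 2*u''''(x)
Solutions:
 u(x) = C1 + C2*x + C3*x^2 + C4*x^3 + x^6/360 - sqrt(2)*x^5/240


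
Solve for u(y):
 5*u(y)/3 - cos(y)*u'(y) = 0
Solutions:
 u(y) = C1*(sin(y) + 1)^(5/6)/(sin(y) - 1)^(5/6)


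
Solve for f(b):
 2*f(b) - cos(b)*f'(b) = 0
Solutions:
 f(b) = C1*(sin(b) + 1)/(sin(b) - 1)


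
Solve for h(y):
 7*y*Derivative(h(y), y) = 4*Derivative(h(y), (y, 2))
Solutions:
 h(y) = C1 + C2*erfi(sqrt(14)*y/4)


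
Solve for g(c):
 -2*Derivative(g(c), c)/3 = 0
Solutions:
 g(c) = C1


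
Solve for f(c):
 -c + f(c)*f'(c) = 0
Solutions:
 f(c) = -sqrt(C1 + c^2)
 f(c) = sqrt(C1 + c^2)


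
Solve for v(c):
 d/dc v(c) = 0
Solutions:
 v(c) = C1


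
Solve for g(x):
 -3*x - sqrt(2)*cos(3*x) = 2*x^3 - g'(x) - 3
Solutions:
 g(x) = C1 + x^4/2 + 3*x^2/2 - 3*x + sqrt(2)*sin(3*x)/3


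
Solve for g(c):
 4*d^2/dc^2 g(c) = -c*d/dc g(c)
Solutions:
 g(c) = C1 + C2*erf(sqrt(2)*c/4)


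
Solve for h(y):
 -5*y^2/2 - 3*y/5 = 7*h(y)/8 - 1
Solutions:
 h(y) = -20*y^2/7 - 24*y/35 + 8/7


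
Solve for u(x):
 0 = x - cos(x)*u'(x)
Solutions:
 u(x) = C1 + Integral(x/cos(x), x)


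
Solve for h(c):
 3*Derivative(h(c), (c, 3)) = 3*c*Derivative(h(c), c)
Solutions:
 h(c) = C1 + Integral(C2*airyai(c) + C3*airybi(c), c)


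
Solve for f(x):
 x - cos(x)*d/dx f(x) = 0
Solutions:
 f(x) = C1 + Integral(x/cos(x), x)


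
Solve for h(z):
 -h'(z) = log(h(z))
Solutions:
 li(h(z)) = C1 - z


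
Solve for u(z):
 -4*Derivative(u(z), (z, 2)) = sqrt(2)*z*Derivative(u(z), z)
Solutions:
 u(z) = C1 + C2*erf(2^(3/4)*z/4)


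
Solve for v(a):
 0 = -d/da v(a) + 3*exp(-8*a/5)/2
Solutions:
 v(a) = C1 - 15*exp(-8*a/5)/16


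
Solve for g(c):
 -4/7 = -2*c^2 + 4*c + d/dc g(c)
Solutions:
 g(c) = C1 + 2*c^3/3 - 2*c^2 - 4*c/7


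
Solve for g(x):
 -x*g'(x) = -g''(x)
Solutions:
 g(x) = C1 + C2*erfi(sqrt(2)*x/2)


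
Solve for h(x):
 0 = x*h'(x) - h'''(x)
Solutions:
 h(x) = C1 + Integral(C2*airyai(x) + C3*airybi(x), x)


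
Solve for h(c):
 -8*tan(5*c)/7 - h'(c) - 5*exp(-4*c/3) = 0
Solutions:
 h(c) = C1 - 4*log(tan(5*c)^2 + 1)/35 + 15*exp(-4*c/3)/4


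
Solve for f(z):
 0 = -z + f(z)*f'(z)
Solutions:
 f(z) = -sqrt(C1 + z^2)
 f(z) = sqrt(C1 + z^2)


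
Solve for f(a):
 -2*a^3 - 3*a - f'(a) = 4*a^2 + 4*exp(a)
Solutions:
 f(a) = C1 - a^4/2 - 4*a^3/3 - 3*a^2/2 - 4*exp(a)


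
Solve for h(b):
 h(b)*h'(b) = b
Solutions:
 h(b) = -sqrt(C1 + b^2)
 h(b) = sqrt(C1 + b^2)


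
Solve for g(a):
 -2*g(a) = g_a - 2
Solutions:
 g(a) = C1*exp(-2*a) + 1


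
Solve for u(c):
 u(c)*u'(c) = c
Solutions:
 u(c) = -sqrt(C1 + c^2)
 u(c) = sqrt(C1 + c^2)


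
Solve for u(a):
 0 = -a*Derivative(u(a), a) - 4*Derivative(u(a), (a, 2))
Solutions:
 u(a) = C1 + C2*erf(sqrt(2)*a/4)


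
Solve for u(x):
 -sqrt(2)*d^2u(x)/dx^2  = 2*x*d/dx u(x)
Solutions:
 u(x) = C1 + C2*erf(2^(3/4)*x/2)


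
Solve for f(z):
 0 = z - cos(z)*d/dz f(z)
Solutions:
 f(z) = C1 + Integral(z/cos(z), z)


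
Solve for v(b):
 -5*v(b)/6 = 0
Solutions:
 v(b) = 0


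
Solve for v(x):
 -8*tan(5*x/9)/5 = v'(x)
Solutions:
 v(x) = C1 + 72*log(cos(5*x/9))/25


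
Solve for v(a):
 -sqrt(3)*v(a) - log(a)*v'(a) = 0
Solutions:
 v(a) = C1*exp(-sqrt(3)*li(a))


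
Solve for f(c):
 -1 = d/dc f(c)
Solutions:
 f(c) = C1 - c


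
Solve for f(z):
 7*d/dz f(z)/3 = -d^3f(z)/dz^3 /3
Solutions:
 f(z) = C1 + C2*sin(sqrt(7)*z) + C3*cos(sqrt(7)*z)


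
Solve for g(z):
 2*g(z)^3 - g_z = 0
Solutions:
 g(z) = -sqrt(2)*sqrt(-1/(C1 + 2*z))/2
 g(z) = sqrt(2)*sqrt(-1/(C1 + 2*z))/2


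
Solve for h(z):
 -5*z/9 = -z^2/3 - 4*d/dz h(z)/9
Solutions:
 h(z) = C1 - z^3/4 + 5*z^2/8


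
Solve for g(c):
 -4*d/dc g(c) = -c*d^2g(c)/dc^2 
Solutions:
 g(c) = C1 + C2*c^5


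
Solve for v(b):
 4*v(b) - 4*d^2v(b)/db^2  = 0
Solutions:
 v(b) = C1*exp(-b) + C2*exp(b)


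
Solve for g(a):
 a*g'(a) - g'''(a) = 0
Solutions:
 g(a) = C1 + Integral(C2*airyai(a) + C3*airybi(a), a)


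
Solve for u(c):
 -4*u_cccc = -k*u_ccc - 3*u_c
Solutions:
 u(c) = C1 + C2*exp(c*(-k^2/(-k^3 + sqrt(-k^6 + (k^3 + 648)^2) - 648)^(1/3) + k - (-k^3 + sqrt(-k^6 + (k^3 + 648)^2) - 648)^(1/3))/12) + C3*exp(c*(-4*k^2/((-1 + sqrt(3)*I)*(-k^3 + sqrt(-k^6 + (k^3 + 648)^2) - 648)^(1/3)) + 2*k + (-k^3 + sqrt(-k^6 + (k^3 + 648)^2) - 648)^(1/3) - sqrt(3)*I*(-k^3 + sqrt(-k^6 + (k^3 + 648)^2) - 648)^(1/3))/24) + C4*exp(c*(4*k^2/((1 + sqrt(3)*I)*(-k^3 + sqrt(-k^6 + (k^3 + 648)^2) - 648)^(1/3)) + 2*k + (-k^3 + sqrt(-k^6 + (k^3 + 648)^2) - 648)^(1/3) + sqrt(3)*I*(-k^3 + sqrt(-k^6 + (k^3 + 648)^2) - 648)^(1/3))/24)


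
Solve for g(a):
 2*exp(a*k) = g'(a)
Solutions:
 g(a) = C1 + 2*exp(a*k)/k


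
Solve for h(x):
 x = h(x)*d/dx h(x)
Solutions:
 h(x) = -sqrt(C1 + x^2)
 h(x) = sqrt(C1 + x^2)


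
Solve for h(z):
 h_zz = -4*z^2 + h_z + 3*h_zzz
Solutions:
 h(z) = C1 + 4*z^3/3 + 4*z^2 - 16*z + (C2*sin(sqrt(11)*z/6) + C3*cos(sqrt(11)*z/6))*exp(z/6)


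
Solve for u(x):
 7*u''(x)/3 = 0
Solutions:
 u(x) = C1 + C2*x


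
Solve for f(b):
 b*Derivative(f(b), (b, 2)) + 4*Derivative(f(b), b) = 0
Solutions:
 f(b) = C1 + C2/b^3


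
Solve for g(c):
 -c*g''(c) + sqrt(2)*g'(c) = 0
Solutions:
 g(c) = C1 + C2*c^(1 + sqrt(2))


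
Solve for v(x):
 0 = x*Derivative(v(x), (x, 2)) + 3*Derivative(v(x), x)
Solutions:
 v(x) = C1 + C2/x^2


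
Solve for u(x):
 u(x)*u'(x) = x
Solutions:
 u(x) = -sqrt(C1 + x^2)
 u(x) = sqrt(C1 + x^2)


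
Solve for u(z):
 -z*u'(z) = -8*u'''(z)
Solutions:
 u(z) = C1 + Integral(C2*airyai(z/2) + C3*airybi(z/2), z)


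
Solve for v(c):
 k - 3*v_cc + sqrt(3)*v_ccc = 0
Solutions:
 v(c) = C1 + C2*c + C3*exp(sqrt(3)*c) + c^2*k/6


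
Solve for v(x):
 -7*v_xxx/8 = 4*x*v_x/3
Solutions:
 v(x) = C1 + Integral(C2*airyai(-2*42^(2/3)*x/21) + C3*airybi(-2*42^(2/3)*x/21), x)


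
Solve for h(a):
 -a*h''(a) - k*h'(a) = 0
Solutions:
 h(a) = C1 + a^(1 - re(k))*(C2*sin(log(a)*Abs(im(k))) + C3*cos(log(a)*im(k)))


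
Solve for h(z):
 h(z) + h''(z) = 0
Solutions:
 h(z) = C1*sin(z) + C2*cos(z)


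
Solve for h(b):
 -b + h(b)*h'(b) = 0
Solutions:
 h(b) = -sqrt(C1 + b^2)
 h(b) = sqrt(C1 + b^2)


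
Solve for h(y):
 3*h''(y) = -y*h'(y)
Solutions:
 h(y) = C1 + C2*erf(sqrt(6)*y/6)


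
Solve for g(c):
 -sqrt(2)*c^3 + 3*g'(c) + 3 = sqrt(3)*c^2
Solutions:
 g(c) = C1 + sqrt(2)*c^4/12 + sqrt(3)*c^3/9 - c


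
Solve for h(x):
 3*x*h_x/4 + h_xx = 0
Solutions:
 h(x) = C1 + C2*erf(sqrt(6)*x/4)


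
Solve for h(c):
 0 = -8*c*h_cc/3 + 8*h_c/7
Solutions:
 h(c) = C1 + C2*c^(10/7)


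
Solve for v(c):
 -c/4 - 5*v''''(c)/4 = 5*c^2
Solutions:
 v(c) = C1 + C2*c + C3*c^2 + C4*c^3 - c^6/90 - c^5/600


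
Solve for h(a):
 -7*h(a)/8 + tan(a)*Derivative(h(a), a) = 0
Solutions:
 h(a) = C1*sin(a)^(7/8)


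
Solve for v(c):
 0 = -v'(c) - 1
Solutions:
 v(c) = C1 - c


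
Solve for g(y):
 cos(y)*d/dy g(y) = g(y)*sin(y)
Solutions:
 g(y) = C1/cos(y)


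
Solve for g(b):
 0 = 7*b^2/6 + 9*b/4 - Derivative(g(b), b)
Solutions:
 g(b) = C1 + 7*b^3/18 + 9*b^2/8


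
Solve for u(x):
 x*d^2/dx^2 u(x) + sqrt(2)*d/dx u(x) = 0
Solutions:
 u(x) = C1 + C2*x^(1 - sqrt(2))


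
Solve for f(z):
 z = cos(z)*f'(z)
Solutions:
 f(z) = C1 + Integral(z/cos(z), z)


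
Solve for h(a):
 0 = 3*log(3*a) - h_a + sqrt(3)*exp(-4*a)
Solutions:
 h(a) = C1 + 3*a*log(a) + 3*a*(-1 + log(3)) - sqrt(3)*exp(-4*a)/4


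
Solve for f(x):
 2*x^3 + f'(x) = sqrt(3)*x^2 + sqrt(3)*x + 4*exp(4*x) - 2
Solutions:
 f(x) = C1 - x^4/2 + sqrt(3)*x^3/3 + sqrt(3)*x^2/2 - 2*x + exp(4*x)


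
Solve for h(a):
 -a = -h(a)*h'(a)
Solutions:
 h(a) = -sqrt(C1 + a^2)
 h(a) = sqrt(C1 + a^2)


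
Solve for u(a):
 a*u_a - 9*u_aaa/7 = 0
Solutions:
 u(a) = C1 + Integral(C2*airyai(21^(1/3)*a/3) + C3*airybi(21^(1/3)*a/3), a)


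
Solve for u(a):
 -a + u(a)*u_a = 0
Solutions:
 u(a) = -sqrt(C1 + a^2)
 u(a) = sqrt(C1 + a^2)


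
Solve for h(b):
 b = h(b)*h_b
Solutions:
 h(b) = -sqrt(C1 + b^2)
 h(b) = sqrt(C1 + b^2)


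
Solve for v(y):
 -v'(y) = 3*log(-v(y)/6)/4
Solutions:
 4*Integral(1/(log(-_y) - log(6)), (_y, v(y)))/3 = C1 - y


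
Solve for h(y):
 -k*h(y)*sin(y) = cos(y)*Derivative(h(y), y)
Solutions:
 h(y) = C1*exp(k*log(cos(y)))


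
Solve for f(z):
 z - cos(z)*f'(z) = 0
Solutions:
 f(z) = C1 + Integral(z/cos(z), z)


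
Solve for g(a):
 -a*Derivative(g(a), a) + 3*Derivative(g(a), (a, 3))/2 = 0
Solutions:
 g(a) = C1 + Integral(C2*airyai(2^(1/3)*3^(2/3)*a/3) + C3*airybi(2^(1/3)*3^(2/3)*a/3), a)


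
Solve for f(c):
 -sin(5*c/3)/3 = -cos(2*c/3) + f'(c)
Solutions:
 f(c) = C1 + 3*sin(2*c/3)/2 + cos(5*c/3)/5


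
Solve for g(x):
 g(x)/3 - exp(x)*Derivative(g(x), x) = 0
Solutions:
 g(x) = C1*exp(-exp(-x)/3)


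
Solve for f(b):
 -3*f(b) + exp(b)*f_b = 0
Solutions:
 f(b) = C1*exp(-3*exp(-b))


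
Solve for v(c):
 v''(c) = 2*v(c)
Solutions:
 v(c) = C1*exp(-sqrt(2)*c) + C2*exp(sqrt(2)*c)


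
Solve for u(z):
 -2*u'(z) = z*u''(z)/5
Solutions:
 u(z) = C1 + C2/z^9


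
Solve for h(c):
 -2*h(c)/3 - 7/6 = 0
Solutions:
 h(c) = -7/4


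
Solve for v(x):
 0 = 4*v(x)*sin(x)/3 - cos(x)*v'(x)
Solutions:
 v(x) = C1/cos(x)^(4/3)


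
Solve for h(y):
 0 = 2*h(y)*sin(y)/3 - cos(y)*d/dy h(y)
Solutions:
 h(y) = C1/cos(y)^(2/3)


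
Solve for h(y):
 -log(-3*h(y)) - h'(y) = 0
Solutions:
 Integral(1/(log(-_y) + log(3)), (_y, h(y))) = C1 - y


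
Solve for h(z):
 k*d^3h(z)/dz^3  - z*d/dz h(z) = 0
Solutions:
 h(z) = C1 + Integral(C2*airyai(z*(1/k)^(1/3)) + C3*airybi(z*(1/k)^(1/3)), z)


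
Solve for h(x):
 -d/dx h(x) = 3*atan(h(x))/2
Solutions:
 Integral(1/atan(_y), (_y, h(x))) = C1 - 3*x/2


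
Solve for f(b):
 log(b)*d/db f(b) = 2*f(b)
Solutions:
 f(b) = C1*exp(2*li(b))


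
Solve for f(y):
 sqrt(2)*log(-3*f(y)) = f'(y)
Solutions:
 -sqrt(2)*Integral(1/(log(-_y) + log(3)), (_y, f(y)))/2 = C1 - y


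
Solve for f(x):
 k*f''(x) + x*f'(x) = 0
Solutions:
 f(x) = C1 + C2*sqrt(k)*erf(sqrt(2)*x*sqrt(1/k)/2)


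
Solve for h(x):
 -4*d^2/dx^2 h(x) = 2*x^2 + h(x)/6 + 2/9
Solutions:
 h(x) = C1*sin(sqrt(6)*x/12) + C2*cos(sqrt(6)*x/12) - 12*x^2 + 1724/3


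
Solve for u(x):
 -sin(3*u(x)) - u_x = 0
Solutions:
 u(x) = -acos((-C1 - exp(6*x))/(C1 - exp(6*x)))/3 + 2*pi/3
 u(x) = acos((-C1 - exp(6*x))/(C1 - exp(6*x)))/3


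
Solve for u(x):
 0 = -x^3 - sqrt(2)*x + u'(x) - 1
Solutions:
 u(x) = C1 + x^4/4 + sqrt(2)*x^2/2 + x


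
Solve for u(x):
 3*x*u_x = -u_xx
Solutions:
 u(x) = C1 + C2*erf(sqrt(6)*x/2)


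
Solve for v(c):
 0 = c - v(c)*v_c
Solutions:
 v(c) = -sqrt(C1 + c^2)
 v(c) = sqrt(C1 + c^2)


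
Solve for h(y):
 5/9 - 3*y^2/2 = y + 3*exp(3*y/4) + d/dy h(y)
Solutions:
 h(y) = C1 - y^3/2 - y^2/2 + 5*y/9 - 4*exp(3*y/4)


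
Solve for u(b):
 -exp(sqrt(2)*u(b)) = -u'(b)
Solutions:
 u(b) = sqrt(2)*(2*log(-1/(C1 + b)) - log(2))/4


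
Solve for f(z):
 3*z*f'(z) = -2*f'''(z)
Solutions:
 f(z) = C1 + Integral(C2*airyai(-2^(2/3)*3^(1/3)*z/2) + C3*airybi(-2^(2/3)*3^(1/3)*z/2), z)


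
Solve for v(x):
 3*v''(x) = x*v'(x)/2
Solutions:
 v(x) = C1 + C2*erfi(sqrt(3)*x/6)


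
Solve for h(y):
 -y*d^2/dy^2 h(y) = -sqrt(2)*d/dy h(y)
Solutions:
 h(y) = C1 + C2*y^(1 + sqrt(2))


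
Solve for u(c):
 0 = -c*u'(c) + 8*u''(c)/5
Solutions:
 u(c) = C1 + C2*erfi(sqrt(5)*c/4)


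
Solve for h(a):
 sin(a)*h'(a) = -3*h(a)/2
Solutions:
 h(a) = C1*(cos(a) + 1)^(3/4)/(cos(a) - 1)^(3/4)


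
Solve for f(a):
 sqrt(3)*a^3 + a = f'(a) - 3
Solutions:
 f(a) = C1 + sqrt(3)*a^4/4 + a^2/2 + 3*a


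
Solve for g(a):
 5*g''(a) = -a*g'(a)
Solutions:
 g(a) = C1 + C2*erf(sqrt(10)*a/10)


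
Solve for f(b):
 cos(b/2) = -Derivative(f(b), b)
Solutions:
 f(b) = C1 - 2*sin(b/2)


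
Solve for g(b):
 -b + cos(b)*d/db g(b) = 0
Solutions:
 g(b) = C1 + Integral(b/cos(b), b)


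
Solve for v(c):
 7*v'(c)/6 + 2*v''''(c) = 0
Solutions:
 v(c) = C1 + C4*exp(c*(-126^(1/3) + 3*14^(1/3)*3^(2/3))/24)*sin(14^(1/3)*3^(1/6)*c/4) + C5*exp(c*(-126^(1/3) + 3*14^(1/3)*3^(2/3))/24)*cos(14^(1/3)*3^(1/6)*c/4) + C6*exp(-c*(126^(1/3) + 3*14^(1/3)*3^(2/3))/24) + (C2*sin(14^(1/3)*3^(1/6)*c/4) + C3*cos(14^(1/3)*3^(1/6)*c/4))*exp(126^(1/3)*c/12)


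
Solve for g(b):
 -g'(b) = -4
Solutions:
 g(b) = C1 + 4*b


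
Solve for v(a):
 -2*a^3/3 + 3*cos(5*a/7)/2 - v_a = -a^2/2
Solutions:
 v(a) = C1 - a^4/6 + a^3/6 + 21*sin(5*a/7)/10


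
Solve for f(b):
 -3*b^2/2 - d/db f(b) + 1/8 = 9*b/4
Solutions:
 f(b) = C1 - b^3/2 - 9*b^2/8 + b/8


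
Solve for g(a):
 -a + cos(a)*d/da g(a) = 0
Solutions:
 g(a) = C1 + Integral(a/cos(a), a)


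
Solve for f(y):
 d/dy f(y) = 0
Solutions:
 f(y) = C1


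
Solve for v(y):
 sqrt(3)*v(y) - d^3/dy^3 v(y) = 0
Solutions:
 v(y) = C3*exp(3^(1/6)*y) + (C1*sin(3^(2/3)*y/2) + C2*cos(3^(2/3)*y/2))*exp(-3^(1/6)*y/2)


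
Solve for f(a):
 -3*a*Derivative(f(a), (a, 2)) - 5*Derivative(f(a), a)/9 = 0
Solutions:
 f(a) = C1 + C2*a^(22/27)


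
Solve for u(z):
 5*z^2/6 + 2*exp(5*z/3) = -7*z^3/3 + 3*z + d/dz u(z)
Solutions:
 u(z) = C1 + 7*z^4/12 + 5*z^3/18 - 3*z^2/2 + 6*exp(5*z/3)/5


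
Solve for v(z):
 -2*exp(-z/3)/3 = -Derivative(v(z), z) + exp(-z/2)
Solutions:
 v(z) = C1 - 2*exp(-z/2) - 2*exp(-z/3)


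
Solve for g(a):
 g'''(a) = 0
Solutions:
 g(a) = C1 + C2*a + C3*a^2


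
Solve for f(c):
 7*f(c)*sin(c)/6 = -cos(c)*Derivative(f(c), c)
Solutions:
 f(c) = C1*cos(c)^(7/6)


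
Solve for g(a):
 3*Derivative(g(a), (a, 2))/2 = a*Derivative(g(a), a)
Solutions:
 g(a) = C1 + C2*erfi(sqrt(3)*a/3)


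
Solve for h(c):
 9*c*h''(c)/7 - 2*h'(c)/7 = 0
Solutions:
 h(c) = C1 + C2*c^(11/9)


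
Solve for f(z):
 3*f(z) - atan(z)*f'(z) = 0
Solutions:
 f(z) = C1*exp(3*Integral(1/atan(z), z))


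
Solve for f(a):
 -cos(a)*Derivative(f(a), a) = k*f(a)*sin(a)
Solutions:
 f(a) = C1*exp(k*log(cos(a)))


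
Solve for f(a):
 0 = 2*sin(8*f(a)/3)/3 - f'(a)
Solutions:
 -2*a/3 + 3*log(cos(8*f(a)/3) - 1)/16 - 3*log(cos(8*f(a)/3) + 1)/16 = C1


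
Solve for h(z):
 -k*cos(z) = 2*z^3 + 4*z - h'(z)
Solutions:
 h(z) = C1 + k*sin(z) + z^4/2 + 2*z^2


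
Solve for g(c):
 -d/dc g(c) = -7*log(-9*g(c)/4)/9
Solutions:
 -9*Integral(1/(log(-_y) - 2*log(2) + 2*log(3)), (_y, g(c)))/7 = C1 - c


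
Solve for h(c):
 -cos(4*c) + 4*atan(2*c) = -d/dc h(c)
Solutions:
 h(c) = C1 - 4*c*atan(2*c) + log(4*c^2 + 1) + sin(4*c)/4


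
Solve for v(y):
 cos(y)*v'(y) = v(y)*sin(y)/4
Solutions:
 v(y) = C1/cos(y)^(1/4)


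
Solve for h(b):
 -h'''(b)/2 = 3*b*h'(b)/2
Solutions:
 h(b) = C1 + Integral(C2*airyai(-3^(1/3)*b) + C3*airybi(-3^(1/3)*b), b)


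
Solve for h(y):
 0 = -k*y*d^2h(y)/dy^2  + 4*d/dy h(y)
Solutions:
 h(y) = C1 + y^(((re(k) + 4)*re(k) + im(k)^2)/(re(k)^2 + im(k)^2))*(C2*sin(4*log(y)*Abs(im(k))/(re(k)^2 + im(k)^2)) + C3*cos(4*log(y)*im(k)/(re(k)^2 + im(k)^2)))


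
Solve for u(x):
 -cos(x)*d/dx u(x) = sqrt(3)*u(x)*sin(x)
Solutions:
 u(x) = C1*cos(x)^(sqrt(3))


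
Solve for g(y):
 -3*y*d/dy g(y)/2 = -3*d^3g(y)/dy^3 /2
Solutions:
 g(y) = C1 + Integral(C2*airyai(y) + C3*airybi(y), y)


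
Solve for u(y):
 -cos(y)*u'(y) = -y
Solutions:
 u(y) = C1 + Integral(y/cos(y), y)


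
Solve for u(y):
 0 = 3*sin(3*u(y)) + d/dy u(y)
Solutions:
 u(y) = -acos((-C1 - exp(18*y))/(C1 - exp(18*y)))/3 + 2*pi/3
 u(y) = acos((-C1 - exp(18*y))/(C1 - exp(18*y)))/3


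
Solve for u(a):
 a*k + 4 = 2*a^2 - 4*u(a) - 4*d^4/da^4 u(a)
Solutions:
 u(a) = a^2/2 - a*k/4 + (C1*sin(sqrt(2)*a/2) + C2*cos(sqrt(2)*a/2))*exp(-sqrt(2)*a/2) + (C3*sin(sqrt(2)*a/2) + C4*cos(sqrt(2)*a/2))*exp(sqrt(2)*a/2) - 1


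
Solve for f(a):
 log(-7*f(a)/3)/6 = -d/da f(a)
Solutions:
 6*Integral(1/(log(-_y) - log(3) + log(7)), (_y, f(a))) = C1 - a


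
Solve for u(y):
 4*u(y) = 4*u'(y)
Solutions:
 u(y) = C1*exp(y)


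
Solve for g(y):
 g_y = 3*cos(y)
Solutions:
 g(y) = C1 + 3*sin(y)


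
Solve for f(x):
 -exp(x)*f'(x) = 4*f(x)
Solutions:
 f(x) = C1*exp(4*exp(-x))


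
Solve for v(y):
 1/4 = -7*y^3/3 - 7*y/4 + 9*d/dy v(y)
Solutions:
 v(y) = C1 + 7*y^4/108 + 7*y^2/72 + y/36


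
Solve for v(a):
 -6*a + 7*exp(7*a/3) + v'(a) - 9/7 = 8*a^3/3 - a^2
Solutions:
 v(a) = C1 + 2*a^4/3 - a^3/3 + 3*a^2 + 9*a/7 - 3*exp(7*a/3)


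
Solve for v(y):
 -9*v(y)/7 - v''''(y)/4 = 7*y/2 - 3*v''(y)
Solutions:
 v(y) = C1*exp(-y*sqrt(6 - 6*sqrt(42)/7)) + C2*exp(y*sqrt(6 - 6*sqrt(42)/7)) + C3*exp(-y*sqrt(6*sqrt(42)/7 + 6)) + C4*exp(y*sqrt(6*sqrt(42)/7 + 6)) - 49*y/18


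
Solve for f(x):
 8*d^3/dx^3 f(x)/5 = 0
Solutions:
 f(x) = C1 + C2*x + C3*x^2


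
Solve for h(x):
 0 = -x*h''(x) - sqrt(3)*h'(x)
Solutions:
 h(x) = C1 + C2*x^(1 - sqrt(3))


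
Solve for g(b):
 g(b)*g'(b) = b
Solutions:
 g(b) = -sqrt(C1 + b^2)
 g(b) = sqrt(C1 + b^2)


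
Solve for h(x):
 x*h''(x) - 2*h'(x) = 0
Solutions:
 h(x) = C1 + C2*x^3


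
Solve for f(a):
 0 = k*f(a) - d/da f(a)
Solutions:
 f(a) = C1*exp(a*k)


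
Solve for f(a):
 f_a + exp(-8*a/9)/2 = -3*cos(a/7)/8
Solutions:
 f(a) = C1 - 21*sin(a/7)/8 + 9*exp(-8*a/9)/16


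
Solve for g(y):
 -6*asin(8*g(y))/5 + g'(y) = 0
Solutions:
 Integral(1/asin(8*_y), (_y, g(y))) = C1 + 6*y/5


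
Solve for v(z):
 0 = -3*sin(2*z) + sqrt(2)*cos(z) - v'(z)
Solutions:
 v(z) = C1 + sqrt(2)*sin(z) + 3*cos(2*z)/2


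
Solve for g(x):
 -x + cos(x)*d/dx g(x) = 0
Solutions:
 g(x) = C1 + Integral(x/cos(x), x)


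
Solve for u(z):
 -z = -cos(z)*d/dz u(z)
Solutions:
 u(z) = C1 + Integral(z/cos(z), z)


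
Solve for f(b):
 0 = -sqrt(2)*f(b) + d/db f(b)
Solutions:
 f(b) = C1*exp(sqrt(2)*b)


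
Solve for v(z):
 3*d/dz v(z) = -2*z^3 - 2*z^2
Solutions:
 v(z) = C1 - z^4/6 - 2*z^3/9


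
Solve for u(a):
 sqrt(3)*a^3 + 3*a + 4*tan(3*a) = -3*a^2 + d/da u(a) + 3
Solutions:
 u(a) = C1 + sqrt(3)*a^4/4 + a^3 + 3*a^2/2 - 3*a - 4*log(cos(3*a))/3


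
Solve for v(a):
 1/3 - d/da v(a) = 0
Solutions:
 v(a) = C1 + a/3


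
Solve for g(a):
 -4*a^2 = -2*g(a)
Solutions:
 g(a) = 2*a^2


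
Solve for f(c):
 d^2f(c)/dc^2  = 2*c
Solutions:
 f(c) = C1 + C2*c + c^3/3


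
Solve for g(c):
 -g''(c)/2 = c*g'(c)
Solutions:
 g(c) = C1 + C2*erf(c)


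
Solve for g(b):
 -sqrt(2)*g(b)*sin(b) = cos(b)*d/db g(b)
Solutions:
 g(b) = C1*cos(b)^(sqrt(2))


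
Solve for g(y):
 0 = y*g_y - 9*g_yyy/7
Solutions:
 g(y) = C1 + Integral(C2*airyai(21^(1/3)*y/3) + C3*airybi(21^(1/3)*y/3), y)


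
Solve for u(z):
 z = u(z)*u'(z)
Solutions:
 u(z) = -sqrt(C1 + z^2)
 u(z) = sqrt(C1 + z^2)


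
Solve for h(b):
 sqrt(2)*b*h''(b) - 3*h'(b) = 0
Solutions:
 h(b) = C1 + C2*b^(1 + 3*sqrt(2)/2)


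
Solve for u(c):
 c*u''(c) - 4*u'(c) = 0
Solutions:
 u(c) = C1 + C2*c^5


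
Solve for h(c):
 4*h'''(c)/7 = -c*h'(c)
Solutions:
 h(c) = C1 + Integral(C2*airyai(-14^(1/3)*c/2) + C3*airybi(-14^(1/3)*c/2), c)


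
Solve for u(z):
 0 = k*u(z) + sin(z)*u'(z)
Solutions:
 u(z) = C1*exp(k*(-log(cos(z) - 1) + log(cos(z) + 1))/2)


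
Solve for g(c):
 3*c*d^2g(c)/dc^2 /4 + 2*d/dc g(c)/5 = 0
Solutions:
 g(c) = C1 + C2*c^(7/15)


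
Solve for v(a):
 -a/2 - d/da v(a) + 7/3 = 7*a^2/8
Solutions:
 v(a) = C1 - 7*a^3/24 - a^2/4 + 7*a/3


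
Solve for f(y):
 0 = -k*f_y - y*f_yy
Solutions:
 f(y) = C1 + y^(1 - re(k))*(C2*sin(log(y)*Abs(im(k))) + C3*cos(log(y)*im(k)))


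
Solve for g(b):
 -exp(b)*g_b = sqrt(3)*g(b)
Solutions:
 g(b) = C1*exp(sqrt(3)*exp(-b))


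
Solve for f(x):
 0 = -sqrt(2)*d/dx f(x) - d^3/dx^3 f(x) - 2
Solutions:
 f(x) = C1 + C2*sin(2^(1/4)*x) + C3*cos(2^(1/4)*x) - sqrt(2)*x


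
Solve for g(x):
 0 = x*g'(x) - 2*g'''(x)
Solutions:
 g(x) = C1 + Integral(C2*airyai(2^(2/3)*x/2) + C3*airybi(2^(2/3)*x/2), x)


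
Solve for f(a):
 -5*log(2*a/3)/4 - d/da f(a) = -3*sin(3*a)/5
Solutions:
 f(a) = C1 - 5*a*log(a)/4 - 5*a*log(2)/4 + 5*a/4 + 5*a*log(3)/4 - cos(3*a)/5


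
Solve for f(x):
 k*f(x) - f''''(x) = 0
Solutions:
 f(x) = C1*exp(-k^(1/4)*x) + C2*exp(k^(1/4)*x) + C3*exp(-I*k^(1/4)*x) + C4*exp(I*k^(1/4)*x)


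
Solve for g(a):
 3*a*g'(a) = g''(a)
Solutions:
 g(a) = C1 + C2*erfi(sqrt(6)*a/2)


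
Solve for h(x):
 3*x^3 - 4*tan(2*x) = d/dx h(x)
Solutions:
 h(x) = C1 + 3*x^4/4 + 2*log(cos(2*x))


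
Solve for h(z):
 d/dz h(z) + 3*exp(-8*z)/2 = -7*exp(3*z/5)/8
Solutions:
 h(z) = C1 - 35*exp(3*z/5)/24 + 3*exp(-8*z)/16


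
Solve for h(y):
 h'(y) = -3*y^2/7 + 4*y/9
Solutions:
 h(y) = C1 - y^3/7 + 2*y^2/9


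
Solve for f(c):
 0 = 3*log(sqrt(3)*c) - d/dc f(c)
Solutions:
 f(c) = C1 + 3*c*log(c) - 3*c + 3*c*log(3)/2


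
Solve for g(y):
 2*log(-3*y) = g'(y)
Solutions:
 g(y) = C1 + 2*y*log(-y) + 2*y*(-1 + log(3))


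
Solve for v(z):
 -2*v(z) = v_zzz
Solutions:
 v(z) = C3*exp(-2^(1/3)*z) + (C1*sin(2^(1/3)*sqrt(3)*z/2) + C2*cos(2^(1/3)*sqrt(3)*z/2))*exp(2^(1/3)*z/2)


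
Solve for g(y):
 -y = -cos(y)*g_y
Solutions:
 g(y) = C1 + Integral(y/cos(y), y)


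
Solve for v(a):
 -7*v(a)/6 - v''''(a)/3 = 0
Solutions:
 v(a) = (C1*sin(14^(1/4)*a/2) + C2*cos(14^(1/4)*a/2))*exp(-14^(1/4)*a/2) + (C3*sin(14^(1/4)*a/2) + C4*cos(14^(1/4)*a/2))*exp(14^(1/4)*a/2)


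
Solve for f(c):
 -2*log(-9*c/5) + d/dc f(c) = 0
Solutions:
 f(c) = C1 + 2*c*log(-c) + 2*c*(-log(5) - 1 + 2*log(3))


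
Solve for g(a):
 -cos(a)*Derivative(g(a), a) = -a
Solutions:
 g(a) = C1 + Integral(a/cos(a), a)


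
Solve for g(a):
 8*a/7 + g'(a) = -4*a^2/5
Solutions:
 g(a) = C1 - 4*a^3/15 - 4*a^2/7


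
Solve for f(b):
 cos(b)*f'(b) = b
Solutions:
 f(b) = C1 + Integral(b/cos(b), b)


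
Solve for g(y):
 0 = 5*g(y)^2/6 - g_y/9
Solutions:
 g(y) = -2/(C1 + 15*y)


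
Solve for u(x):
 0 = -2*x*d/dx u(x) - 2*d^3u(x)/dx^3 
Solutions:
 u(x) = C1 + Integral(C2*airyai(-x) + C3*airybi(-x), x)


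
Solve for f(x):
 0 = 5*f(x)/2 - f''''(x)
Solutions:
 f(x) = C1*exp(-2^(3/4)*5^(1/4)*x/2) + C2*exp(2^(3/4)*5^(1/4)*x/2) + C3*sin(2^(3/4)*5^(1/4)*x/2) + C4*cos(2^(3/4)*5^(1/4)*x/2)


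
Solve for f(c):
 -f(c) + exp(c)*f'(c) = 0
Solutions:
 f(c) = C1*exp(-exp(-c))


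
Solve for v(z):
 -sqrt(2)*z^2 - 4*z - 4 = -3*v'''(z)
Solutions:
 v(z) = C1 + C2*z + C3*z^2 + sqrt(2)*z^5/180 + z^4/18 + 2*z^3/9


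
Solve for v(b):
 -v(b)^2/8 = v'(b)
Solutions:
 v(b) = 8/(C1 + b)


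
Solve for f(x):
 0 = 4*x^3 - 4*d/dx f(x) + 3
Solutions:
 f(x) = C1 + x^4/4 + 3*x/4


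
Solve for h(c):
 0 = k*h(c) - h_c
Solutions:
 h(c) = C1*exp(c*k)


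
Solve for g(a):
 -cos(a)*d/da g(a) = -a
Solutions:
 g(a) = C1 + Integral(a/cos(a), a)


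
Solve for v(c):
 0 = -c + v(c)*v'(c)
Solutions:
 v(c) = -sqrt(C1 + c^2)
 v(c) = sqrt(C1 + c^2)


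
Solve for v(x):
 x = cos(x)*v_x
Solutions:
 v(x) = C1 + Integral(x/cos(x), x)


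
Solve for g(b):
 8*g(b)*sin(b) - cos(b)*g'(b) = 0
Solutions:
 g(b) = C1/cos(b)^8


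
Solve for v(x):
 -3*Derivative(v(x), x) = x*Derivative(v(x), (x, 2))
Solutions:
 v(x) = C1 + C2/x^2


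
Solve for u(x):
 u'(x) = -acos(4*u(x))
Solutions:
 Integral(1/acos(4*_y), (_y, u(x))) = C1 - x


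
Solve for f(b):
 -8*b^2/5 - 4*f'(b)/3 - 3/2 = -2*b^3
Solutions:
 f(b) = C1 + 3*b^4/8 - 2*b^3/5 - 9*b/8


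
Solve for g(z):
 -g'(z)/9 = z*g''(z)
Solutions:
 g(z) = C1 + C2*z^(8/9)


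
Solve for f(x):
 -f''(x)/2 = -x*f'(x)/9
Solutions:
 f(x) = C1 + C2*erfi(x/3)


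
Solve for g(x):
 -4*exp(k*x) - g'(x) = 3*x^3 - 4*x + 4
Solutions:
 g(x) = C1 - 3*x^4/4 + 2*x^2 - 4*x - 4*exp(k*x)/k


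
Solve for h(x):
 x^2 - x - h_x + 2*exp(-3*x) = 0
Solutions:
 h(x) = C1 + x^3/3 - x^2/2 - 2*exp(-3*x)/3


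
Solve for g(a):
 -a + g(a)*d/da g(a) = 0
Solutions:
 g(a) = -sqrt(C1 + a^2)
 g(a) = sqrt(C1 + a^2)


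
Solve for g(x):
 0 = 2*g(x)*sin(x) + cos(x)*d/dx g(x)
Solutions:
 g(x) = C1*cos(x)^2


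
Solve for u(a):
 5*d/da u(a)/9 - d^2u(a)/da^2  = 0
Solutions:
 u(a) = C1 + C2*exp(5*a/9)


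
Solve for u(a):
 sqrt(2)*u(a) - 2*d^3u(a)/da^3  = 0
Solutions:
 u(a) = C3*exp(2^(5/6)*a/2) + (C1*sin(2^(5/6)*sqrt(3)*a/4) + C2*cos(2^(5/6)*sqrt(3)*a/4))*exp(-2^(5/6)*a/4)


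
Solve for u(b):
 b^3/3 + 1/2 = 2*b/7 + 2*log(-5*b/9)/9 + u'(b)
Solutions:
 u(b) = C1 + b^4/12 - b^2/7 - 2*b*log(-b)/9 + b*(-4*log(5) + 8*log(3) + 13)/18


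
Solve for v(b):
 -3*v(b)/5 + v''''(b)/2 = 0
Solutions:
 v(b) = C1*exp(-5^(3/4)*6^(1/4)*b/5) + C2*exp(5^(3/4)*6^(1/4)*b/5) + C3*sin(5^(3/4)*6^(1/4)*b/5) + C4*cos(5^(3/4)*6^(1/4)*b/5)


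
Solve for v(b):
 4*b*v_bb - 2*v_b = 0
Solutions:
 v(b) = C1 + C2*b^(3/2)


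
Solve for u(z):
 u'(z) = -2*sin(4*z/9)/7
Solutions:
 u(z) = C1 + 9*cos(4*z/9)/14


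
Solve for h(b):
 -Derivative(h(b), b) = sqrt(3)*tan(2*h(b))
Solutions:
 h(b) = -asin(C1*exp(-2*sqrt(3)*b))/2 + pi/2
 h(b) = asin(C1*exp(-2*sqrt(3)*b))/2


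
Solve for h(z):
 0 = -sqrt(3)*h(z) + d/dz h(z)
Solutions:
 h(z) = C1*exp(sqrt(3)*z)


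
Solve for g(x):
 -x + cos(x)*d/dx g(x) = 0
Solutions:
 g(x) = C1 + Integral(x/cos(x), x)


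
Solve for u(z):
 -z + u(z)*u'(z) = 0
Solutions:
 u(z) = -sqrt(C1 + z^2)
 u(z) = sqrt(C1 + z^2)


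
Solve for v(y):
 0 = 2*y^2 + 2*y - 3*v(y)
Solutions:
 v(y) = 2*y*(y + 1)/3


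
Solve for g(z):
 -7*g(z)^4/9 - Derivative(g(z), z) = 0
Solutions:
 g(z) = 3^(1/3)*(1/(C1 + 7*z))^(1/3)
 g(z) = (-3^(1/3) - 3^(5/6)*I)*(1/(C1 + 7*z))^(1/3)/2
 g(z) = (-3^(1/3) + 3^(5/6)*I)*(1/(C1 + 7*z))^(1/3)/2


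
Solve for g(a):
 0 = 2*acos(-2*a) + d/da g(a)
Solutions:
 g(a) = C1 - 2*a*acos(-2*a) - sqrt(1 - 4*a^2)


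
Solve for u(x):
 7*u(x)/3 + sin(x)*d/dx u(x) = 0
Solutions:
 u(x) = C1*(cos(x) + 1)^(7/6)/(cos(x) - 1)^(7/6)


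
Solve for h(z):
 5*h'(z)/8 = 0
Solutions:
 h(z) = C1


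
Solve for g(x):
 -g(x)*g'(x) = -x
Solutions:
 g(x) = -sqrt(C1 + x^2)
 g(x) = sqrt(C1 + x^2)


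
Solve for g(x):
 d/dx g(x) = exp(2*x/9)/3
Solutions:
 g(x) = C1 + 3*exp(2*x/9)/2


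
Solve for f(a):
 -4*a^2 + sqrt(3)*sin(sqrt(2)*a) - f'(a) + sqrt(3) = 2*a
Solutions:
 f(a) = C1 - 4*a^3/3 - a^2 + sqrt(3)*a - sqrt(6)*cos(sqrt(2)*a)/2


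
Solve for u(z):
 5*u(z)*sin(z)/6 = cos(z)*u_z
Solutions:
 u(z) = C1/cos(z)^(5/6)


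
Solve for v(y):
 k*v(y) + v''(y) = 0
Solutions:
 v(y) = C1*exp(-y*sqrt(-k)) + C2*exp(y*sqrt(-k))


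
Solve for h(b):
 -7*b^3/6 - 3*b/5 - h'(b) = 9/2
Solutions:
 h(b) = C1 - 7*b^4/24 - 3*b^2/10 - 9*b/2


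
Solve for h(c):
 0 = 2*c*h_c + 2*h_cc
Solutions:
 h(c) = C1 + C2*erf(sqrt(2)*c/2)


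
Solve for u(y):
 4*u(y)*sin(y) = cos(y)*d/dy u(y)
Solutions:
 u(y) = C1/cos(y)^4


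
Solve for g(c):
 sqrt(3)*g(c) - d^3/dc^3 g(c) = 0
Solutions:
 g(c) = C3*exp(3^(1/6)*c) + (C1*sin(3^(2/3)*c/2) + C2*cos(3^(2/3)*c/2))*exp(-3^(1/6)*c/2)


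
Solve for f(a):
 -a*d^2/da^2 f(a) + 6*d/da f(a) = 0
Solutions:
 f(a) = C1 + C2*a^7


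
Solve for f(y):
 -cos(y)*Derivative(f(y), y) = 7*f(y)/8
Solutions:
 f(y) = C1*(sin(y) - 1)^(7/16)/(sin(y) + 1)^(7/16)


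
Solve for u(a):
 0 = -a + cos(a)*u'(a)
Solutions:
 u(a) = C1 + Integral(a/cos(a), a)


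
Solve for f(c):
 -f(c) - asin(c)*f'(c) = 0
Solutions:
 f(c) = C1*exp(-Integral(1/asin(c), c))


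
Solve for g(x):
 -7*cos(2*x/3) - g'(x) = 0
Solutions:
 g(x) = C1 - 21*sin(2*x/3)/2


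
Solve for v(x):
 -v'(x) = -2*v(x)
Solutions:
 v(x) = C1*exp(2*x)


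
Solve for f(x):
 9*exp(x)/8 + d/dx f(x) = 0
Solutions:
 f(x) = C1 - 9*exp(x)/8


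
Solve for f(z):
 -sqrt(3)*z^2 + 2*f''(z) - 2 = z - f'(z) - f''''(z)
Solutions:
 f(z) = C1 + C2*exp(6^(1/3)*z*(-4*3^(1/3)/(9 + sqrt(177))^(1/3) + 2^(1/3)*(9 + sqrt(177))^(1/3))/12)*sin(2^(1/3)*3^(1/6)*z*((9 + sqrt(177))^(-1/3) + 2^(1/3)*3^(2/3)*(9 + sqrt(177))^(1/3)/12)) + C3*exp(6^(1/3)*z*(-4*3^(1/3)/(9 + sqrt(177))^(1/3) + 2^(1/3)*(9 + sqrt(177))^(1/3))/12)*cos(2^(1/3)*3^(1/6)*z*((9 + sqrt(177))^(-1/3) + 2^(1/3)*3^(2/3)*(9 + sqrt(177))^(1/3)/12)) + C4*exp(-6^(1/3)*z*(-4*3^(1/3)/(9 + sqrt(177))^(1/3) + 2^(1/3)*(9 + sqrt(177))^(1/3))/6) + sqrt(3)*z^3/3 - 2*sqrt(3)*z^2 + z^2/2 + 8*sqrt(3)*z


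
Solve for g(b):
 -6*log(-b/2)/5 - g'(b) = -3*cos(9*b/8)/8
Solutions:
 g(b) = C1 - 6*b*log(-b)/5 + 6*b*log(2)/5 + 6*b/5 + sin(9*b/8)/3


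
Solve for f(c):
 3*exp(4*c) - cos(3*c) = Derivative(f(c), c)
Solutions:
 f(c) = C1 + 3*exp(4*c)/4 - sin(3*c)/3


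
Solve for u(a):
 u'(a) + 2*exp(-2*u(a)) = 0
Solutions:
 u(a) = log(-sqrt(C1 - 4*a))
 u(a) = log(C1 - 4*a)/2


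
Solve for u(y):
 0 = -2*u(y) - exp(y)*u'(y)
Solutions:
 u(y) = C1*exp(2*exp(-y))


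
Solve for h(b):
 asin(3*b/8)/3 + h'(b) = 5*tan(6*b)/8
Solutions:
 h(b) = C1 - b*asin(3*b/8)/3 - sqrt(64 - 9*b^2)/9 - 5*log(cos(6*b))/48


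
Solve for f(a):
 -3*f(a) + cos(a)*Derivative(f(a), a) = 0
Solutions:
 f(a) = C1*(sin(a) + 1)^(3/2)/(sin(a) - 1)^(3/2)


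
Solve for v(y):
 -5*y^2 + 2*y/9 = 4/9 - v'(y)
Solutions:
 v(y) = C1 + 5*y^3/3 - y^2/9 + 4*y/9


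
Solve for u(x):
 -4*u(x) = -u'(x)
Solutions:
 u(x) = C1*exp(4*x)


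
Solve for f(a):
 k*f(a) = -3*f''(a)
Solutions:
 f(a) = C1*exp(-sqrt(3)*a*sqrt(-k)/3) + C2*exp(sqrt(3)*a*sqrt(-k)/3)


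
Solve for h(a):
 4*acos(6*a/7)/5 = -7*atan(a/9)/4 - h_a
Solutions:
 h(a) = C1 - 4*a*acos(6*a/7)/5 - 7*a*atan(a/9)/4 + 2*sqrt(49 - 36*a^2)/15 + 63*log(a^2 + 81)/8


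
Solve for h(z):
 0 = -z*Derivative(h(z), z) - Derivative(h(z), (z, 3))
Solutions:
 h(z) = C1 + Integral(C2*airyai(-z) + C3*airybi(-z), z)


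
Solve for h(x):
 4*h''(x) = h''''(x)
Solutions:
 h(x) = C1 + C2*x + C3*exp(-2*x) + C4*exp(2*x)


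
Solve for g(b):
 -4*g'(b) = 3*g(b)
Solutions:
 g(b) = C1*exp(-3*b/4)


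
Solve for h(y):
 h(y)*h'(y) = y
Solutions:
 h(y) = -sqrt(C1 + y^2)
 h(y) = sqrt(C1 + y^2)


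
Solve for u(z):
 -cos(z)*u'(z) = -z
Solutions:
 u(z) = C1 + Integral(z/cos(z), z)


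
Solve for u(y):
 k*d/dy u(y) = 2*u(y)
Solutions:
 u(y) = C1*exp(2*y/k)


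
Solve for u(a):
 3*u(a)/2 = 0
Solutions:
 u(a) = 0


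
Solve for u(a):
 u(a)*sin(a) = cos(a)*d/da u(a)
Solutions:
 u(a) = C1/cos(a)


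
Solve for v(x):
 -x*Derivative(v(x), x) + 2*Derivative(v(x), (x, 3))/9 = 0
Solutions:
 v(x) = C1 + Integral(C2*airyai(6^(2/3)*x/2) + C3*airybi(6^(2/3)*x/2), x)


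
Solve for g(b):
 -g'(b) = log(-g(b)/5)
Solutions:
 Integral(1/(log(-_y) - log(5)), (_y, g(b))) = C1 - b


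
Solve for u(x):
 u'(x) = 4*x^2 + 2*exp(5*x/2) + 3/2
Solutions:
 u(x) = C1 + 4*x^3/3 + 3*x/2 + 4*exp(5*x/2)/5


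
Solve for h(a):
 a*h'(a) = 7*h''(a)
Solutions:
 h(a) = C1 + C2*erfi(sqrt(14)*a/14)


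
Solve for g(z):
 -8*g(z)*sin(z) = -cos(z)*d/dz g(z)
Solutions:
 g(z) = C1/cos(z)^8


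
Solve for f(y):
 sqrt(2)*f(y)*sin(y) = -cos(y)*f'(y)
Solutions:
 f(y) = C1*cos(y)^(sqrt(2))


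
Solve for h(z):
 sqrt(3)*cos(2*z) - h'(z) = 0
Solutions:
 h(z) = C1 + sqrt(3)*sin(2*z)/2


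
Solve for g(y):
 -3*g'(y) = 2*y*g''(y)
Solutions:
 g(y) = C1 + C2/sqrt(y)


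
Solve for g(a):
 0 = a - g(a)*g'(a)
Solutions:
 g(a) = -sqrt(C1 + a^2)
 g(a) = sqrt(C1 + a^2)


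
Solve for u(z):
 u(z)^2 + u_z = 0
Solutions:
 u(z) = 1/(C1 + z)


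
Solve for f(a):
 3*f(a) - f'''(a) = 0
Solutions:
 f(a) = C3*exp(3^(1/3)*a) + (C1*sin(3^(5/6)*a/2) + C2*cos(3^(5/6)*a/2))*exp(-3^(1/3)*a/2)


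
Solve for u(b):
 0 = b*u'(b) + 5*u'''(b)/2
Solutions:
 u(b) = C1 + Integral(C2*airyai(-2^(1/3)*5^(2/3)*b/5) + C3*airybi(-2^(1/3)*5^(2/3)*b/5), b)


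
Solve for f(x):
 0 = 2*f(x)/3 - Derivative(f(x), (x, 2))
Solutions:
 f(x) = C1*exp(-sqrt(6)*x/3) + C2*exp(sqrt(6)*x/3)


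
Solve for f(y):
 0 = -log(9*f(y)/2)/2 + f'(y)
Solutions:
 2*Integral(1/(-log(_y) - 2*log(3) + log(2)), (_y, f(y))) = C1 - y


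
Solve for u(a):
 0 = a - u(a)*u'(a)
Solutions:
 u(a) = -sqrt(C1 + a^2)
 u(a) = sqrt(C1 + a^2)


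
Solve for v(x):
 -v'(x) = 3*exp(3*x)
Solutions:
 v(x) = C1 - exp(3*x)


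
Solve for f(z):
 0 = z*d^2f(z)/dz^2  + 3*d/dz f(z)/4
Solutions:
 f(z) = C1 + C2*z^(1/4)


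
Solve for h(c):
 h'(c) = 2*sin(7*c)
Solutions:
 h(c) = C1 - 2*cos(7*c)/7


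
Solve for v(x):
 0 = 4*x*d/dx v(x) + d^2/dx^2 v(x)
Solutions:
 v(x) = C1 + C2*erf(sqrt(2)*x)


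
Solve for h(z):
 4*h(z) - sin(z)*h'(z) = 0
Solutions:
 h(z) = C1*(cos(z)^2 - 2*cos(z) + 1)/(cos(z)^2 + 2*cos(z) + 1)


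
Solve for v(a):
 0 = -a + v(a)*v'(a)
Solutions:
 v(a) = -sqrt(C1 + a^2)
 v(a) = sqrt(C1 + a^2)


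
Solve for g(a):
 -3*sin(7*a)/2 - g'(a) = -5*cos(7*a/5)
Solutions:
 g(a) = C1 + 25*sin(7*a/5)/7 + 3*cos(7*a)/14


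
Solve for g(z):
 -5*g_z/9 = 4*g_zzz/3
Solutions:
 g(z) = C1 + C2*sin(sqrt(15)*z/6) + C3*cos(sqrt(15)*z/6)


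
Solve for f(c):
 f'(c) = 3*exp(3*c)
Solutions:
 f(c) = C1 + exp(3*c)


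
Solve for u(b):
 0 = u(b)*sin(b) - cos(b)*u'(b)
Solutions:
 u(b) = C1/cos(b)


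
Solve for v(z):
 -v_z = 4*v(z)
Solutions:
 v(z) = C1*exp(-4*z)
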